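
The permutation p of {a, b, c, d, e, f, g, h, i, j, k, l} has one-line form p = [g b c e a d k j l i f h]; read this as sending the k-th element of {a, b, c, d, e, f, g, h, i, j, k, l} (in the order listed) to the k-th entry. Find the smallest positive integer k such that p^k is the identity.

Decomposing into disjoint cycles gives cycle lengths 6, 4, 1, 1.
The order is lcm(6, 4) = 12.

12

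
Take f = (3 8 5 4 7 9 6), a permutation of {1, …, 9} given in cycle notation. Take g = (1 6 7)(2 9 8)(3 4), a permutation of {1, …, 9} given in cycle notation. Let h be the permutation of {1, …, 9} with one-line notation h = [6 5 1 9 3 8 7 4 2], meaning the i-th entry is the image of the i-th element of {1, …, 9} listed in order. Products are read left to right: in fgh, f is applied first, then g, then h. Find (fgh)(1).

8

(fgh)(1) = h(g(f(1))). f(1) = 1, then g(1) = 6, then h(6) = 8, so the result is 8.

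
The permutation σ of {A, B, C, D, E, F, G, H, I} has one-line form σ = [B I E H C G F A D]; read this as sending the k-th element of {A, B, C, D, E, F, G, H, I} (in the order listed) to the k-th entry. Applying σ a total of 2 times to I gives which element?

Tracing I → D → … returns to I after 5 steps, so I lies in a 5-cycle (A, B, I, D, H).
Advancing 2 steps from I: I → D → H.

H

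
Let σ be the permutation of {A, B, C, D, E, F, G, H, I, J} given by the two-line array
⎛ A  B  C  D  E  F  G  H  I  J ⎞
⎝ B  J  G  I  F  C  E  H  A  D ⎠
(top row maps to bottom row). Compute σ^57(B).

D

Tracing B → J → … returns to B after 5 steps, so B lies in a 5-cycle (A B J D I).
On a 5-cycle, σ^5 is the identity, so σ^57 = σ^2 there (57 ≡ 2 mod 5).
Advancing 2 steps from B: B → J → D.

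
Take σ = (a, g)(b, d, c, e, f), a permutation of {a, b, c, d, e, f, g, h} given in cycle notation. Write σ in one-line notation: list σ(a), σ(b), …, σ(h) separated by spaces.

g d e c f b a h

Image by image: a↦g, b↦d, c↦e, d↦c, e↦f, f↦b, g↦a, h↦h.
So the one-line form is g d e c f b a h.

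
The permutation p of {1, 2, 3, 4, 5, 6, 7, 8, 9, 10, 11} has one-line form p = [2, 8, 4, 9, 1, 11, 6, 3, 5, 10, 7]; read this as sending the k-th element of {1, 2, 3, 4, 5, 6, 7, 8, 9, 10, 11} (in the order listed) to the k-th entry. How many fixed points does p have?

The fixed points (elements with p(x) = x) are {10}, so there is 1.

1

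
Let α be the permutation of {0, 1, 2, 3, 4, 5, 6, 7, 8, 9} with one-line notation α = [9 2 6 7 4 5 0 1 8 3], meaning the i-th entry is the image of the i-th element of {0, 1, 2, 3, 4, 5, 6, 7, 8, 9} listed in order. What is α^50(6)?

0

Tracing 6 → 0 → … returns to 6 after 7 steps, so 6 lies in a 7-cycle (0 9 3 7 1 2 6).
On a 7-cycle, α^7 is the identity, so α^50 = α^1 there (50 ≡ 1 mod 7).
Advancing 1 step from 6: 6 → 0.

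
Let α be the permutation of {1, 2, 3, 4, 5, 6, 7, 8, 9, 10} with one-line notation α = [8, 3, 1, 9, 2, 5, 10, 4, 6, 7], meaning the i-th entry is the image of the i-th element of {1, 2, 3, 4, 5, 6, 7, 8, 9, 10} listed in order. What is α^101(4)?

Tracing 4 → 9 → … returns to 4 after 8 steps, so 4 lies in an 8-cycle (1, 8, 4, 9, 6, 5, 2, 3).
Since the cycle has length 8, α^101 acts on it the same as α^5 (101 mod 8 = 5).
Stepping 5 places around the cycle: 4 → 9 → 6 → 5 → 2 → 3.

3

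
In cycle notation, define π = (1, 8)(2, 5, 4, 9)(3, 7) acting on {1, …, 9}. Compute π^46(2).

2 lies in the 4-cycle (2, 5, 4, 9).
Since the cycle has length 4, π^46 acts on it the same as π^2 (46 mod 4 = 2).
Stepping 2 places around the cycle: 2 → 5 → 4.

4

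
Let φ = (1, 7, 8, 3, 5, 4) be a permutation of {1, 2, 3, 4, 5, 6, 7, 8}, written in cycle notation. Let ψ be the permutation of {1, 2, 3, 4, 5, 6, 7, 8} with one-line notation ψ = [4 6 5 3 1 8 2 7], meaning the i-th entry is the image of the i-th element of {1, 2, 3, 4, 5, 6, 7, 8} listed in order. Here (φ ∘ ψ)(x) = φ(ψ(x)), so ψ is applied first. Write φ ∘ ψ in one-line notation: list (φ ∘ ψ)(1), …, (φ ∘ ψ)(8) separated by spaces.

1 6 4 5 7 3 2 8

Chase each element through ψ then φ: 1 → 4 → 1; 2 → 6 → 6; 3 → 5 → 4; 4 → 3 → 5; 5 → 1 → 7; 6 → 8 → 3; 7 → 2 → 2; 8 → 7 → 8.
So φ ∘ ψ in one-line form is 1 6 4 5 7 3 2 8.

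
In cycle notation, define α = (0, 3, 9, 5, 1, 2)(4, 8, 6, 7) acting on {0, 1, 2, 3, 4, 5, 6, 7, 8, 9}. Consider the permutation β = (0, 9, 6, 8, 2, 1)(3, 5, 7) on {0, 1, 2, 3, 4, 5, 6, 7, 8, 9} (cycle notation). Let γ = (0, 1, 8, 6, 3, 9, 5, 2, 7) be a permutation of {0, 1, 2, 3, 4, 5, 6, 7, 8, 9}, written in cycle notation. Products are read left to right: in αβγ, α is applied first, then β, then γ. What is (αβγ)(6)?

Chase 6: α(6) = 7; β(7) = 3; γ(3) = 9. Hence (αβγ)(6) = 9.

9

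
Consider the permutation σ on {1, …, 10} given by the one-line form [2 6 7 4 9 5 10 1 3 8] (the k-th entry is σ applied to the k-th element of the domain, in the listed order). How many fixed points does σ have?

The fixed points (elements with σ(x) = x) are {4}, so there is 1.

1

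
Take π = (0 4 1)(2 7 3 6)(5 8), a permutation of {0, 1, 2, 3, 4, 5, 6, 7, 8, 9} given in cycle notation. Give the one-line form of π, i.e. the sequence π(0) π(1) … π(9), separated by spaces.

Image by image: 0↦4, 1↦0, 2↦7, 3↦6, 4↦1, 5↦8, 6↦2, 7↦3, 8↦5, 9↦9.
Listing these in domain order gives 4 0 7 6 1 8 2 3 5 9.

4 0 7 6 1 8 2 3 5 9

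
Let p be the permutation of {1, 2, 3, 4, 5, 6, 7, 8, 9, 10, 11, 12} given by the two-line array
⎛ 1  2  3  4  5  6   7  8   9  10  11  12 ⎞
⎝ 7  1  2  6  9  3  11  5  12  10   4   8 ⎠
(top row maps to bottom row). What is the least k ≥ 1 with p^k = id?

28

Writing p as disjoint cycles, the cycle lengths are 7, 4, 1.
The order is lcm(7, 4) = 28.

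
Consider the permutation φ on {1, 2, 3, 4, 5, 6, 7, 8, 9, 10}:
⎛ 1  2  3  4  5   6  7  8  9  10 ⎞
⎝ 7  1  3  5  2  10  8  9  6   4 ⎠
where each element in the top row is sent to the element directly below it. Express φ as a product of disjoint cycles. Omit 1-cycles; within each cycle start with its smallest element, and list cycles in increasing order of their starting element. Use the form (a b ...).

Start at 1 and follow images: 1 → 7 → 8 → 9 → 6 → 10 → 4 → 5 → 2 → 1, giving the cycle (1 7 8 9 6 10 4 5 2).
Continuing from each remaining unvisited element yields (1 7 8 9 6 10 4 5 2).

(1 7 8 9 6 10 4 5 2)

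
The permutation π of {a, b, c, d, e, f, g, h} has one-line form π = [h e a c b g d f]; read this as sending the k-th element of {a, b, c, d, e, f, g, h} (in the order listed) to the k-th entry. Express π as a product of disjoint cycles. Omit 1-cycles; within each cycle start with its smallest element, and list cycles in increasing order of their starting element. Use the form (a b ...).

Iterating π from a gives a → h → f → g → d → c → a; that is the 6-cycle (a h f g d c).
Continuing from each remaining unvisited element yields (a h f g d c)(b e).

(a h f g d c)(b e)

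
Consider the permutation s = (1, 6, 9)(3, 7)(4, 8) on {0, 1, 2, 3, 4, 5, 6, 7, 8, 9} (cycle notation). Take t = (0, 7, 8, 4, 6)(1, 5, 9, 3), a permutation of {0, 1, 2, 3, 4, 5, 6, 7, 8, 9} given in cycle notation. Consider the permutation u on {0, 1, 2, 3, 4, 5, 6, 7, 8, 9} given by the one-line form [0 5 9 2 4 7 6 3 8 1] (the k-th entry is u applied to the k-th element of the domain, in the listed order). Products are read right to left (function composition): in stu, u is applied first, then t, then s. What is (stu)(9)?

(stu)(9) = s(t(u(9))). u(9) = 1, then t(1) = 5, then s(5) = 5, so the result is 5.

5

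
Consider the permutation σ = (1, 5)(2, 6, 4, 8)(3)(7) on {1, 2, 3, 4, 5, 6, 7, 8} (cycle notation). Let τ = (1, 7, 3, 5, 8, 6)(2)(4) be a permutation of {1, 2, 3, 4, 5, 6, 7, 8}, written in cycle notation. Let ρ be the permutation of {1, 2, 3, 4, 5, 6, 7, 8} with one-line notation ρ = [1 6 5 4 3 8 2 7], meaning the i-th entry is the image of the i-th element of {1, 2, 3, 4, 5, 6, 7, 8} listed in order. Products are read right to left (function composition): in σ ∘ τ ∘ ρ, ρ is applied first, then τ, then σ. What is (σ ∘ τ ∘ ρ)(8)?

(σ ∘ τ ∘ ρ)(8) = σ(τ(ρ(8))). ρ(8) = 7, then τ(7) = 3, then σ(3) = 3, so the result is 3.

3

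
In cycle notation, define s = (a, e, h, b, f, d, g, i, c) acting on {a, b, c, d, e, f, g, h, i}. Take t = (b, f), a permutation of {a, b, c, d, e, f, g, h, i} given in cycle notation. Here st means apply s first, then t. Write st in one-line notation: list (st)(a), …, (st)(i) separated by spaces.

e b a g h d i f c

(st)(x) = t(s(x)). Computing each image: t(s(a)) = t(e) = e, t(s(b)) = t(f) = b, t(s(c)) = t(a) = a, t(s(d)) = t(g) = g, t(s(e)) = t(h) = h, t(s(f)) = t(d) = d, t(s(g)) = t(i) = i, t(s(h)) = t(b) = f, t(s(i)) = t(c) = c.
Hence st = [e b a g h d i f c].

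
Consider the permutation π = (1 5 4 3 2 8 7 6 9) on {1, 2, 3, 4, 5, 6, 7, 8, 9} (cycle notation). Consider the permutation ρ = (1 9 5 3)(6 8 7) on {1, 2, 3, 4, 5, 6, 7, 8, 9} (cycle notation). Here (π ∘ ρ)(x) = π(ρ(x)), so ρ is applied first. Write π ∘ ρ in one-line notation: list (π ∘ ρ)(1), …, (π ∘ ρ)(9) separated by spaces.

For each element, apply ρ then π: 1 → 9 → 1; 2 → 2 → 8; 3 → 1 → 5; 4 → 4 → 3; 5 → 3 → 2; 6 → 8 → 7; 7 → 6 → 9; 8 → 7 → 6; 9 → 5 → 4.
Collecting the images, π ∘ ρ = [1 8 5 3 2 7 9 6 4].

1 8 5 3 2 7 9 6 4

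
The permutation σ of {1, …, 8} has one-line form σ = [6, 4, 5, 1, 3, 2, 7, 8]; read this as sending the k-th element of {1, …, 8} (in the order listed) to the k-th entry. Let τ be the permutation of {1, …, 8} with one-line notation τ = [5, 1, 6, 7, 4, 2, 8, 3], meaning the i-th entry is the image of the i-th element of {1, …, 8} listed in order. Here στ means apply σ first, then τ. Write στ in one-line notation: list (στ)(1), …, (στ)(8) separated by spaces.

2 7 4 5 6 1 8 3

(στ)(x) = τ(σ(x)). Computing each image: τ(σ(1)) = τ(6) = 2, τ(σ(2)) = τ(4) = 7, τ(σ(3)) = τ(5) = 4, τ(σ(4)) = τ(1) = 5, τ(σ(5)) = τ(3) = 6, τ(σ(6)) = τ(2) = 1, τ(σ(7)) = τ(7) = 8, τ(σ(8)) = τ(8) = 3.
Hence στ = [2 7 4 5 6 1 8 3].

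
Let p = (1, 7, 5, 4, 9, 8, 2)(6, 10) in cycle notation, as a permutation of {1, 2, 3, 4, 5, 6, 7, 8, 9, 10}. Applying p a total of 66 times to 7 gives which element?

9

7 lies in the 7-cycle (1, 7, 5, 4, 9, 8, 2).
Since the cycle has length 7, p^66 acts on it the same as p^3 (66 mod 7 = 3).
Advancing 3 steps from 7: 7 → 5 → 4 → 9.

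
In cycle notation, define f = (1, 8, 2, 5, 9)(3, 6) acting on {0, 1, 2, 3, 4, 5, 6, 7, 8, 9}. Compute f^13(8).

8 lies in the 5-cycle (1, 8, 2, 5, 9).
On a 5-cycle, f^5 is the identity, so f^13 = f^3 there (13 ≡ 3 mod 5).
Advancing 3 steps from 8: 8 → 2 → 5 → 9.

9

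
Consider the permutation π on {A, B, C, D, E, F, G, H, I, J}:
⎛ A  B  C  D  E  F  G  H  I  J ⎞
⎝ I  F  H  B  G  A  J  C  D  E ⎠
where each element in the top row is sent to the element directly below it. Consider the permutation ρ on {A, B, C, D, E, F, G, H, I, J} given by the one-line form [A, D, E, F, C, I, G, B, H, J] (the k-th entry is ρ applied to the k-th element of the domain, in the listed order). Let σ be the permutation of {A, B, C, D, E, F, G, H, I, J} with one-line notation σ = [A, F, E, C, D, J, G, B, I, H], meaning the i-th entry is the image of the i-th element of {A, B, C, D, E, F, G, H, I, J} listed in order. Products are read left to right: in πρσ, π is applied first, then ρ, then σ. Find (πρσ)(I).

Chase I: π(I) = D; ρ(D) = F; σ(F) = J. Hence (πρσ)(I) = J.

J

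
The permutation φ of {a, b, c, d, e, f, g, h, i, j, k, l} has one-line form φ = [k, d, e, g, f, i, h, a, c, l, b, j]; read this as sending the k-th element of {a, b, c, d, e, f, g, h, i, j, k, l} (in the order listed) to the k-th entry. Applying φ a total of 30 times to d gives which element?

Tracing d → g → … returns to d after 6 steps, so d lies in a 6-cycle (a, k, b, d, g, h).
Since the cycle has length 6, φ^30 acts on it the same as φ^0 (30 mod 6 = 0).
So φ^30(d) = d.

d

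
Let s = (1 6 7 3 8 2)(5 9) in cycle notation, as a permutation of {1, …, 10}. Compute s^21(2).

7

2 lies in the 6-cycle (1 6 7 3 8 2).
Powers repeat with period 6 on this cycle, and 21 mod 6 = 3, so s^21(2) = s^3(2).
Stepping 3 places around the cycle: 2 → 1 → 6 → 7.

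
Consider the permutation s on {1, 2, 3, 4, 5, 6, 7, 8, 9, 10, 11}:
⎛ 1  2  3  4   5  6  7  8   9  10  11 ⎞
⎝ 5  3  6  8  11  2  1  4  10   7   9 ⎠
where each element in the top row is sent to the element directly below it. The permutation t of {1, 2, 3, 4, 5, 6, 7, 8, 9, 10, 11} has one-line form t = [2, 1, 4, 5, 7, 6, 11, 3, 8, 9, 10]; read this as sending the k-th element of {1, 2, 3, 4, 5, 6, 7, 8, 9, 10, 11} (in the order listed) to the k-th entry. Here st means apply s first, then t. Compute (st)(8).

(st)(8) = t(s(8)). s(8) = 4, then t(4) = 5. So (st)(8) = 5.

5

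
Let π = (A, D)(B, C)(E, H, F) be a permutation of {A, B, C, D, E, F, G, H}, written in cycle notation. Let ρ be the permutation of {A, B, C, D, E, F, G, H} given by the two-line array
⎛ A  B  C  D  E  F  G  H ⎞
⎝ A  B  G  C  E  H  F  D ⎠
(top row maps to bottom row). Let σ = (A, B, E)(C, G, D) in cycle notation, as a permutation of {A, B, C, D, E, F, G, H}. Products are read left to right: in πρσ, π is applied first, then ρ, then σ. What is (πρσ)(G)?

Chase G: π(G) = G; ρ(G) = F; σ(F) = F. Hence (πρσ)(G) = F.

F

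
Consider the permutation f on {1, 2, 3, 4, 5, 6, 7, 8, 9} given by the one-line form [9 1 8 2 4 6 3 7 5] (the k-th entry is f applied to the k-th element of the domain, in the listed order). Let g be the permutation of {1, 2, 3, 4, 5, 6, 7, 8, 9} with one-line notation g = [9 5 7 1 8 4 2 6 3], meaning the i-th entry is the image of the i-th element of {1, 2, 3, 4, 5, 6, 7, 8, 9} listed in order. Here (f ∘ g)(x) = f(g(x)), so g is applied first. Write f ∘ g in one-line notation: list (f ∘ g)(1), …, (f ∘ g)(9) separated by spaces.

Chase each element through g then f: 1 → 9 → 5; 2 → 5 → 4; 3 → 7 → 3; 4 → 1 → 9; 5 → 8 → 7; 6 → 4 → 2; 7 → 2 → 1; 8 → 6 → 6; 9 → 3 → 8.
Collecting the images, f ∘ g = [5 4 3 9 7 2 1 6 8].

5 4 3 9 7 2 1 6 8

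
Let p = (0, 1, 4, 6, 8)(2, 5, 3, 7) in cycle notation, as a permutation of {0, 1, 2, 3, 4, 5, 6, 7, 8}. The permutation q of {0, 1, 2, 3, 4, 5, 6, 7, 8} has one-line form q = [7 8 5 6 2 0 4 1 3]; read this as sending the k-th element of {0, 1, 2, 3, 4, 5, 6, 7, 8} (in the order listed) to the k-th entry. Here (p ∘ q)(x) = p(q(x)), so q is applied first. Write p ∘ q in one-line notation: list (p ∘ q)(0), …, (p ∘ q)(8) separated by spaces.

2 0 3 8 5 1 6 4 7

(p ∘ q)(x) = p(q(x)). Computing each image: p(q(0)) = p(7) = 2, p(q(1)) = p(8) = 0, p(q(2)) = p(5) = 3, p(q(3)) = p(6) = 8, p(q(4)) = p(2) = 5, p(q(5)) = p(0) = 1, p(q(6)) = p(4) = 6, p(q(7)) = p(1) = 4, p(q(8)) = p(3) = 7.
Hence p ∘ q = [2 0 3 8 5 1 6 4 7].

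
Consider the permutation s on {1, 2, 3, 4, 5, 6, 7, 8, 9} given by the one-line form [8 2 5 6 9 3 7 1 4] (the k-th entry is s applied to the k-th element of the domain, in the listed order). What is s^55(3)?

3

Tracing 3 → 5 → … returns to 3 after 5 steps, so 3 lies in a 5-cycle (3, 5, 9, 4, 6).
Since the cycle has length 5, s^55 acts on it the same as s^0 (55 mod 5 = 0).
So s^55(3) = 3.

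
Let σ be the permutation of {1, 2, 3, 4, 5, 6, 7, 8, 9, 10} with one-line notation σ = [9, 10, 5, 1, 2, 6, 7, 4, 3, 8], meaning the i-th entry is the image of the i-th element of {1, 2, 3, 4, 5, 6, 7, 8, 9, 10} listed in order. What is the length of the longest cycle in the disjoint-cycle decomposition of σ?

Decomposing into disjoint cycles gives (1, 9, 3, 5, 2, 10, 8, 4); the longest has length 8.

8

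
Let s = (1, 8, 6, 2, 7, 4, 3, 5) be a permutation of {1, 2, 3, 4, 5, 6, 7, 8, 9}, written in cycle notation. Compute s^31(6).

6 lies in the 8-cycle (1, 8, 6, 2, 7, 4, 3, 5).
Powers repeat with period 8 on this cycle, and 31 mod 8 = 7, so s^31(6) = s^7(6).
Stepping 7 places around the cycle: 6 → 2 → 7 → 4 → 3 → 5 → 1 → 8.

8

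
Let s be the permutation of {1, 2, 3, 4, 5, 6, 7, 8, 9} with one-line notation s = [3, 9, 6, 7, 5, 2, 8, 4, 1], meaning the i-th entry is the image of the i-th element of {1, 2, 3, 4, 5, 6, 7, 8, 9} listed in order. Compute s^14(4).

Tracing 4 → 7 → … returns to 4 after 3 steps, so 4 lies in a 3-cycle (4, 7, 8).
Powers repeat with period 3 on this cycle, and 14 mod 3 = 2, so s^14(4) = s^2(4).
Advancing 2 steps from 4: 4 → 7 → 8.

8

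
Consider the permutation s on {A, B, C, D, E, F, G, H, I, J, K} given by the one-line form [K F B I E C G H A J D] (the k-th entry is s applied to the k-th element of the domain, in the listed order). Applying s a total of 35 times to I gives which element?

Tracing I → A → … returns to I after 4 steps, so I lies in a 4-cycle (A K D I).
On a 4-cycle, s^4 is the identity, so s^35 = s^3 there (35 ≡ 3 mod 4).
Advancing 3 steps from I: I → A → K → D.

D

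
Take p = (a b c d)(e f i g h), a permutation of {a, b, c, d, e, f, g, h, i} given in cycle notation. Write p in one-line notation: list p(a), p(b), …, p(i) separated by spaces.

Image by image: a↦b, b↦c, c↦d, d↦a, e↦f, f↦i, g↦h, h↦e, i↦g.
Listing these in domain order gives b c d a f i h e g.

b c d a f i h e g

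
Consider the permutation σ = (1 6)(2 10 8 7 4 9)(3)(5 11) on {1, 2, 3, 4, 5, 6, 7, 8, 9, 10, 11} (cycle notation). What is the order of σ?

The disjoint cycles have lengths 6, 2, 2, 1.
The order is lcm(6, 2, 2) = 6.

6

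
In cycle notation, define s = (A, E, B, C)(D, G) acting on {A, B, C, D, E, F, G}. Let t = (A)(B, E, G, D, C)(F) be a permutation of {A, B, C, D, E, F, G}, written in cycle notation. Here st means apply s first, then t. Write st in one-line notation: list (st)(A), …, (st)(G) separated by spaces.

G B A D E F C

(st)(x) = t(s(x)). Computing each image: t(s(A)) = t(E) = G, t(s(B)) = t(C) = B, t(s(C)) = t(A) = A, t(s(D)) = t(G) = D, t(s(E)) = t(B) = E, t(s(F)) = t(F) = F, t(s(G)) = t(D) = C.
Hence st = [G B A D E F C].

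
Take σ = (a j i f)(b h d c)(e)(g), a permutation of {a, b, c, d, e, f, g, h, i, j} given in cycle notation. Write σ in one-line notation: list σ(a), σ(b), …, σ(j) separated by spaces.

j h b c e a g d f i

Each element maps to the next entry in its cycle (wrapping to the front): a→j, b→h, c→b, d→c, e→e, f→a, g→g, h→d, i→f, j→i.
Listing these in domain order gives j h b c e a g d f i.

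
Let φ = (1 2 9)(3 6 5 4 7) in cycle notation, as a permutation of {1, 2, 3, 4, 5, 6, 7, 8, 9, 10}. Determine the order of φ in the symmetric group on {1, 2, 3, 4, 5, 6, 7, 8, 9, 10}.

15

The cycle type of φ is (5, 3, 1, 1).
The order is lcm(5, 3) = 15.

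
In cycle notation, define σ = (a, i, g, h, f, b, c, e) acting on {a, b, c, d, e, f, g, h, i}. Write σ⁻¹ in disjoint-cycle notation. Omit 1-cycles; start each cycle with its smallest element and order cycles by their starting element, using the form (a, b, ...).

The inverse reverses each cycle.
Reversing each cycle of σ and rotating so the smallest element leads gives (a, e, c, b, f, h, g, i).

(a, e, c, b, f, h, g, i)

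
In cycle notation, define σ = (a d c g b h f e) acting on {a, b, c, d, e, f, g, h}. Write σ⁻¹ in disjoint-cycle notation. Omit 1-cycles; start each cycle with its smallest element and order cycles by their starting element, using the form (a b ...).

(a e f h b g c d)

Inverting a permutation written in cycle notation just reverses the order within every cycle.
After reversing and putting each cycle's least element first, σ⁻¹ = (a e f h b g c d).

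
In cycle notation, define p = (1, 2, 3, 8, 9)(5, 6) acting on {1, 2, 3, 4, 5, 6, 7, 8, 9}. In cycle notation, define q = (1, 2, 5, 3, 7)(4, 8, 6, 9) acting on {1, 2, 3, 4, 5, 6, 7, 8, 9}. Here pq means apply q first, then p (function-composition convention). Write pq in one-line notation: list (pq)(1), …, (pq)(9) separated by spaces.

(pq)(x) = p(q(x)). Computing each image: p(q(1)) = p(2) = 3, p(q(2)) = p(5) = 6, p(q(3)) = p(7) = 7, p(q(4)) = p(8) = 9, p(q(5)) = p(3) = 8, p(q(6)) = p(9) = 1, p(q(7)) = p(1) = 2, p(q(8)) = p(6) = 5, p(q(9)) = p(4) = 4.
Hence pq = [3 6 7 9 8 1 2 5 4].

3 6 7 9 8 1 2 5 4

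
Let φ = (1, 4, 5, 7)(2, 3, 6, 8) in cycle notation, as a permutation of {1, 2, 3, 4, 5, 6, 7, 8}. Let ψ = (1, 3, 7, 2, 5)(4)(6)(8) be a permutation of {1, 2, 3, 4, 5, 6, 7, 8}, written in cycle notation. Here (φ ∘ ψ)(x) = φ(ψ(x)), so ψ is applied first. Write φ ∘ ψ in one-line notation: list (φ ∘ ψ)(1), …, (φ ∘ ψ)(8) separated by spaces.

6 7 1 5 4 8 3 2

Chase each element through ψ then φ: 1 → 3 → 6; 2 → 5 → 7; 3 → 7 → 1; 4 → 4 → 5; 5 → 1 → 4; 6 → 6 → 8; 7 → 2 → 3; 8 → 8 → 2.
Collecting the images, φ ∘ ψ = [6 7 1 5 4 8 3 2].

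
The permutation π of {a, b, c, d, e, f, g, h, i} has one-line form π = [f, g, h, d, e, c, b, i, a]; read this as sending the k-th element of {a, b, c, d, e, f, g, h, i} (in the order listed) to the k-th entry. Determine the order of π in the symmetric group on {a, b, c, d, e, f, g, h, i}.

Decomposing into disjoint cycles gives cycle lengths 5, 2, 1, 1.
The order of π is the least common multiple of its cycle lengths: lcm(5, 2) = 10.

10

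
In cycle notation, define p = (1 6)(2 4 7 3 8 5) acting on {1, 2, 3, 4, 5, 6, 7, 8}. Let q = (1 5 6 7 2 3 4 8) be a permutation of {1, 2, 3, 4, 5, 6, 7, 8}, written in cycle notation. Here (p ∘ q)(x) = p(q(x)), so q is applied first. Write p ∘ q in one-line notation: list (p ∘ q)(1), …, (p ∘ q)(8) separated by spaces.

2 8 7 5 1 3 4 6

Chase each element through q then p: 1 → 5 → 2; 2 → 3 → 8; 3 → 4 → 7; 4 → 8 → 5; 5 → 6 → 1; 6 → 7 → 3; 7 → 2 → 4; 8 → 1 → 6.
So p ∘ q in one-line form is 2 8 7 5 1 3 4 6.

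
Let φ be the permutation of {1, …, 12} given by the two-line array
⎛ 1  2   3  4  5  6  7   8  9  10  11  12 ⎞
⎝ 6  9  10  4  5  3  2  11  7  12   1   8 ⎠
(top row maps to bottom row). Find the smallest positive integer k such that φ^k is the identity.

The disjoint-cycle form of φ has cycle lengths 7, 3, 1, 1.
Since disjoint cycles commute, ord(φ) = lcm(7, 3) = 21.

21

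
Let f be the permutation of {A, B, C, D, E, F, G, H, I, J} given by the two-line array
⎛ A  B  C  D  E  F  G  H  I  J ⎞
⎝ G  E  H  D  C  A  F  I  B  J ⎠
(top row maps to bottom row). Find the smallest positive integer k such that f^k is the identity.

Decomposing into disjoint cycles gives cycle lengths 5, 3, 1, 1.
Since disjoint cycles commute, ord(f) = lcm(5, 3) = 15.

15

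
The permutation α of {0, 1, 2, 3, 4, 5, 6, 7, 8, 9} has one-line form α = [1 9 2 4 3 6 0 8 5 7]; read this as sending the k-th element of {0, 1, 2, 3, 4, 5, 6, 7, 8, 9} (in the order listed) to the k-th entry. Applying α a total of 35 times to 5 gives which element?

Tracing 5 → 6 → … returns to 5 after 7 steps, so 5 lies in a 7-cycle (0, 1, 9, 7, 8, 5, 6).
On a 7-cycle, α^7 is the identity, so α^35 = α^0 there (35 ≡ 0 mod 7).
So α^35(5) = 5.

5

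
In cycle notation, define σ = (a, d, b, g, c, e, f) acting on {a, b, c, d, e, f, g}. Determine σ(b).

g

In the cycle (a, d, b, g, c, e, f), b is followed by g, so σ(b) = g.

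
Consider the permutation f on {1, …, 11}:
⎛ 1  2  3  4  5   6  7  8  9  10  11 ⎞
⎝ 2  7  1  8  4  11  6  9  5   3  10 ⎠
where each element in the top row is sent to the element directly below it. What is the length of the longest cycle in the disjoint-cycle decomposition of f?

7

Decomposing into disjoint cycles gives (1 2 7 6 11 10 3)(4 8 9 5); the longest has length 7.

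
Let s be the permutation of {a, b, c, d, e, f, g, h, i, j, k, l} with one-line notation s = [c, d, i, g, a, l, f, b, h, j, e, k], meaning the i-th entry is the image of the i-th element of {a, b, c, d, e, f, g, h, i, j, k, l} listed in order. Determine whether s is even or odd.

even

In disjoint-cycle form the cycle lengths are 11, 1.
A cycle of length ℓ contributes ℓ−1 transpositions, so s is a product of 10 transpositions — even.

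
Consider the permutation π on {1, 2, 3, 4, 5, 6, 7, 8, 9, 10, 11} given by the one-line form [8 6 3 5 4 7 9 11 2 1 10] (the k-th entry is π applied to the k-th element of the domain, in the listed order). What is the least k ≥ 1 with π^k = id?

4

Decomposing into disjoint cycles gives cycle lengths 4, 4, 2, 1.
Since disjoint cycles commute, ord(π) = lcm(4, 4, 2) = 4.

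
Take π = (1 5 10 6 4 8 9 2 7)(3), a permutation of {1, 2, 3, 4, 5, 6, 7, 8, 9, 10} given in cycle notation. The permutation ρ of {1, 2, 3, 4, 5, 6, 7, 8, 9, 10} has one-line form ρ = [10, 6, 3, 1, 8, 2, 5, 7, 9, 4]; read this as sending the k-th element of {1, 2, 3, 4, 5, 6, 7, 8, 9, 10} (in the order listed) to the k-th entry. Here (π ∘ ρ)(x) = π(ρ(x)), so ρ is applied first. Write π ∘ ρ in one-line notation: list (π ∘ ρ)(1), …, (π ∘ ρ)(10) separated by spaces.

(π ∘ ρ)(x) = π(ρ(x)). Computing each image: π(ρ(1)) = π(10) = 6, π(ρ(2)) = π(6) = 4, π(ρ(3)) = π(3) = 3, π(ρ(4)) = π(1) = 5, π(ρ(5)) = π(8) = 9, π(ρ(6)) = π(2) = 7, π(ρ(7)) = π(5) = 10, π(ρ(8)) = π(7) = 1, π(ρ(9)) = π(9) = 2, π(ρ(10)) = π(4) = 8.
Hence π ∘ ρ = [6 4 3 5 9 7 10 1 2 8].

6 4 3 5 9 7 10 1 2 8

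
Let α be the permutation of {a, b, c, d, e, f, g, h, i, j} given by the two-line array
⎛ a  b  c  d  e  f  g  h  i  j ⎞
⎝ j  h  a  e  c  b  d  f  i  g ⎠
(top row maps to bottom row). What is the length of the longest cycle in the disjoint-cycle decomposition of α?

Decomposing into disjoint cycles gives (a j g d e c)(b h f); the longest has length 6.

6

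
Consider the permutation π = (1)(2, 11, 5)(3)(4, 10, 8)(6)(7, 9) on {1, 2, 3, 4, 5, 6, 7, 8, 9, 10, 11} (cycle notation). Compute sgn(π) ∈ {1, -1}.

The cycle lengths are 3, 3, 2, 1, 1, 1.
A cycle is odd iff its length is even; π has 1 even-length cycle, so sgn(π) = (−1)^1 and π is odd.

-1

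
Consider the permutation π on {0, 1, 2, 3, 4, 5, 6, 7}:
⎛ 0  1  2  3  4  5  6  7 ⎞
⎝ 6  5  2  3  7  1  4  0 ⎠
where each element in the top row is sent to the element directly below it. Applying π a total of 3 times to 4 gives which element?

6

Tracing 4 → 7 → … returns to 4 after 4 steps, so 4 lies in a 4-cycle (0, 6, 4, 7).
Advancing 3 steps from 4: 4 → 7 → 0 → 6.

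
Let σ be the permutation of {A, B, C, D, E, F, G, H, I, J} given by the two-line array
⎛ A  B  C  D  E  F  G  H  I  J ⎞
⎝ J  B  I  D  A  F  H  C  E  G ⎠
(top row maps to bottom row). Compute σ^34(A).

E

Tracing A → J → … returns to A after 7 steps, so A lies in a 7-cycle (A, J, G, H, C, I, E).
Since the cycle has length 7, σ^34 acts on it the same as σ^6 (34 mod 7 = 6).
Advancing 6 steps from A: A → J → G → H → C → I → E.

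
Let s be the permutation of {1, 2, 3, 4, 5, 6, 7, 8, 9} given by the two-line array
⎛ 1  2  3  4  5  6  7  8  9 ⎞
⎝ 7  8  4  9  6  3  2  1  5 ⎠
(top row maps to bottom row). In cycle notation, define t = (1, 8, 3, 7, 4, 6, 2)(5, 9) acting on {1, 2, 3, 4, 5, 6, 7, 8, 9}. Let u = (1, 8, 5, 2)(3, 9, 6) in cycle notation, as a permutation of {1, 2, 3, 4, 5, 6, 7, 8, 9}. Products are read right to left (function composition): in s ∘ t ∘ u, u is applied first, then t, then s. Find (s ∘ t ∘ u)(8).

Apply the permutations in order: u(8) = 5, then t(5) = 9, then s(9) = 5. So (s ∘ t ∘ u)(8) = 5.

5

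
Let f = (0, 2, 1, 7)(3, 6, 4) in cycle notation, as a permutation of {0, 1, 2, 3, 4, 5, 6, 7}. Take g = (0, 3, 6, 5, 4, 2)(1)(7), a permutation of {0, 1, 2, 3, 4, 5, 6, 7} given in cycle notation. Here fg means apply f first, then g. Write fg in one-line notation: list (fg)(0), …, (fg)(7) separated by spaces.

0 7 1 5 6 4 2 3

(fg)(x) = g(f(x)). Computing each image: g(f(0)) = g(2) = 0, g(f(1)) = g(7) = 7, g(f(2)) = g(1) = 1, g(f(3)) = g(6) = 5, g(f(4)) = g(3) = 6, g(f(5)) = g(5) = 4, g(f(6)) = g(4) = 2, g(f(7)) = g(0) = 3.
Hence fg = [0 7 1 5 6 4 2 3].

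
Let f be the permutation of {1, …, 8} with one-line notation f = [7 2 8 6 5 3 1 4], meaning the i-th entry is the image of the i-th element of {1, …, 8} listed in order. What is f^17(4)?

Tracing 4 → 6 → … returns to 4 after 4 steps, so 4 lies in a 4-cycle (3 8 4 6).
On a 4-cycle, f^4 is the identity, so f^17 = f^1 there (17 ≡ 1 mod 4).
Advancing 1 step from 4: 4 → 6.

6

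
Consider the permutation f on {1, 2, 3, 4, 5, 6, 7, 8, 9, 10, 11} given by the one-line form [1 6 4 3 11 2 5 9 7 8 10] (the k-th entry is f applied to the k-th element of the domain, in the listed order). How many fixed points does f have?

The fixed points (elements with f(x) = x) are {1}, so there is 1.

1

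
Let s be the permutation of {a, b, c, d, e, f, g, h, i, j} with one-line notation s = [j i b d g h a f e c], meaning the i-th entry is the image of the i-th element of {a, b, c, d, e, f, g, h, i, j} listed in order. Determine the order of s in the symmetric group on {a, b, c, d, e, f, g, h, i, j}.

Decomposing into disjoint cycles gives cycle lengths 7, 2, 1.
The order is lcm(7, 2) = 14.

14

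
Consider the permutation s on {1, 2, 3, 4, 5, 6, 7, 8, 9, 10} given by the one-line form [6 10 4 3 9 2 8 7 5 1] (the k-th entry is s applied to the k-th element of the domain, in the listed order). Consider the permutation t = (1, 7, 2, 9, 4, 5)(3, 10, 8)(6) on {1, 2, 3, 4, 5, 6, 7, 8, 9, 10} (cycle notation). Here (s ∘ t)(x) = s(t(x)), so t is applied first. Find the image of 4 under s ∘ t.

9

First apply t: t(4) = 5, then s(5) = 9. Thus (s ∘ t)(4) = 9.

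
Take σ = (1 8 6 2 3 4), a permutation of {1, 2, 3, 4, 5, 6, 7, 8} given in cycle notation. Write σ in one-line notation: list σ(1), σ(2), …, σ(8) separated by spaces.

Each element maps to the next entry in its cycle (wrapping to the front): 1→8, 2→3, 3→4, 4→1, 5→5, 6→2, 7→7, 8→6.
So the one-line form is 8 3 4 1 5 2 7 6.

8 3 4 1 5 2 7 6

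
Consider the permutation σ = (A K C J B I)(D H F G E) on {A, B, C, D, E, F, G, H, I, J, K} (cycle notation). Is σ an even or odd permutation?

The cycle lengths are 6, 5.
A cycle is odd iff its length is even; σ has 1 even-length cycle, so sgn(σ) = (−1)^1 and σ is odd.

odd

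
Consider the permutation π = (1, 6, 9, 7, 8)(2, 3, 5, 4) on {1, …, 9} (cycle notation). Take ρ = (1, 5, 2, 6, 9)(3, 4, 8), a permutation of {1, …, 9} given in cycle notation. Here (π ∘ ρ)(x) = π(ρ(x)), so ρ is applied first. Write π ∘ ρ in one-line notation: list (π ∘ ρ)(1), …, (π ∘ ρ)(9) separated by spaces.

For each element, apply ρ then π: 1 → 5 → 4; 2 → 6 → 9; 3 → 4 → 2; 4 → 8 → 1; 5 → 2 → 3; 6 → 9 → 7; 7 → 7 → 8; 8 → 3 → 5; 9 → 1 → 6.
So π ∘ ρ in one-line form is 4 9 2 1 3 7 8 5 6.

4 9 2 1 3 7 8 5 6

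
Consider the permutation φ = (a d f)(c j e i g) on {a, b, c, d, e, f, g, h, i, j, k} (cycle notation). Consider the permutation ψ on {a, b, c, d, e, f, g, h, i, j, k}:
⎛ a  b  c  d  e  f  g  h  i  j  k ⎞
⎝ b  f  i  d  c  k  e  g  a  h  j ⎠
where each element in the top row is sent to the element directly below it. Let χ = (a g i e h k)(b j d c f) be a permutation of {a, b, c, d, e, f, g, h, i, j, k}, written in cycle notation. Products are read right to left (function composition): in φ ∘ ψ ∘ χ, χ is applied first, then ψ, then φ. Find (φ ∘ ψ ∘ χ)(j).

(φ ∘ ψ ∘ χ)(j) = φ(ψ(χ(j))). χ(j) = d, then ψ(d) = d, then φ(d) = f, so the result is f.

f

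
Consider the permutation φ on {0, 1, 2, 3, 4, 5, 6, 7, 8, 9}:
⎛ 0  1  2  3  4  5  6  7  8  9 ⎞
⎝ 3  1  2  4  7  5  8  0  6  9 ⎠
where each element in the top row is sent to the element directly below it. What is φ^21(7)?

0

Tracing 7 → 0 → … returns to 7 after 4 steps, so 7 lies in a 4-cycle (0 3 4 7).
Powers repeat with period 4 on this cycle, and 21 mod 4 = 1, so φ^21(7) = φ^1(7).
Advancing 1 step from 7: 7 → 0.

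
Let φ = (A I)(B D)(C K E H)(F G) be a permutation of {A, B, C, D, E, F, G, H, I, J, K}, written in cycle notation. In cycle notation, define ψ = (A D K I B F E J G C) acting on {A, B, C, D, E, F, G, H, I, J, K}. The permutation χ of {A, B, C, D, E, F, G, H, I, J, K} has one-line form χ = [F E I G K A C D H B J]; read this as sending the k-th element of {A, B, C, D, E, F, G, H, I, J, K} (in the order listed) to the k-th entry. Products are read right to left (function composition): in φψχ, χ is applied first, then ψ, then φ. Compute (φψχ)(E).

Apply the permutations in order: χ(E) = K, then ψ(K) = I, then φ(I) = A. So (φψχ)(E) = A.

A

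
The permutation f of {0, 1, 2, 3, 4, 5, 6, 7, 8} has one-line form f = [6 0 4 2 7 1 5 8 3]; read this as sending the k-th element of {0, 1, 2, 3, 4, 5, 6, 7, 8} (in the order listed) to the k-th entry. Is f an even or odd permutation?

In disjoint-cycle form the cycle lengths are 5, 4.
A cycle of length ℓ contributes ℓ−1 transpositions, so f is a product of 4 + 3 = 7 transpositions — odd.

odd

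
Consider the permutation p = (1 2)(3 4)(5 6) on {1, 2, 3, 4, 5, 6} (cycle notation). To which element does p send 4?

3

Within (3 4), 4 ↦ 3.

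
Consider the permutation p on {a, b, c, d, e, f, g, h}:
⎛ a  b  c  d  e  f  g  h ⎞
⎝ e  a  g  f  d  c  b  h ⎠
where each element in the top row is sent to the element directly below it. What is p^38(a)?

f

Tracing a → e → … returns to a after 7 steps, so a lies in a 7-cycle (a, e, d, f, c, g, b).
Powers repeat with period 7 on this cycle, and 38 mod 7 = 3, so p^38(a) = p^3(a).
Stepping 3 places around the cycle: a → e → d → f.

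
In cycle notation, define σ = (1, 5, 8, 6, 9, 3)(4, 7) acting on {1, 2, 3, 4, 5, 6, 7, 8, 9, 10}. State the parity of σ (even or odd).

The cycle lengths are 6, 2, 1, 1.
A cycle is odd iff its length is even; σ has 2 even-length cycles, so sgn(σ) = (−1)^2 and σ is even.

even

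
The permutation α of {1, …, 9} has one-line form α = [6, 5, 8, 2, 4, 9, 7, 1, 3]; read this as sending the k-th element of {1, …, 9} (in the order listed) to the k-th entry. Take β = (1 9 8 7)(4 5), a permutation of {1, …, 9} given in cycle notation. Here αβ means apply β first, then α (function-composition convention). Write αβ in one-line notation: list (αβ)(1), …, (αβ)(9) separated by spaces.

3 5 8 4 2 9 6 7 1

(αβ)(x) = α(β(x)). Computing each image: α(β(1)) = α(9) = 3, α(β(2)) = α(2) = 5, α(β(3)) = α(3) = 8, α(β(4)) = α(5) = 4, α(β(5)) = α(4) = 2, α(β(6)) = α(6) = 9, α(β(7)) = α(1) = 6, α(β(8)) = α(7) = 7, α(β(9)) = α(8) = 1.
Hence αβ = [3 5 8 4 2 9 6 7 1].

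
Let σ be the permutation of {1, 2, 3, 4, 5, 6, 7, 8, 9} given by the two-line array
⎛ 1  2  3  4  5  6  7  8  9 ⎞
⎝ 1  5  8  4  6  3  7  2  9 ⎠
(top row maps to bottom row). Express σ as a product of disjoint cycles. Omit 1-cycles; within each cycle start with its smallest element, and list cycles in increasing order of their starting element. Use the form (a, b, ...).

Start at 2 and follow images: 2 → 5 → 6 → 3 → 8 → 2, giving the cycle (2, 5, 6, 3, 8).
Repeating from the next unused element and collecting all non-trivial cycles gives (2, 5, 6, 3, 8).

(2, 5, 6, 3, 8)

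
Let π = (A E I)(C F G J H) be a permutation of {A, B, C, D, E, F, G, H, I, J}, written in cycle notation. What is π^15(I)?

I lies in the 3-cycle (A E I).
Powers repeat with period 3 on this cycle, and 15 mod 3 = 0, so π^15(I) = π^0(I).
So π^15(I) = I.

I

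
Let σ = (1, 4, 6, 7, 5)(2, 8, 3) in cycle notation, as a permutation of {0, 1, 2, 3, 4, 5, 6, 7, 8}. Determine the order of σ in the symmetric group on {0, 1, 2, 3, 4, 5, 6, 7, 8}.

15

The cycle type of σ is (5, 3, 1).
The order is lcm(5, 3) = 15.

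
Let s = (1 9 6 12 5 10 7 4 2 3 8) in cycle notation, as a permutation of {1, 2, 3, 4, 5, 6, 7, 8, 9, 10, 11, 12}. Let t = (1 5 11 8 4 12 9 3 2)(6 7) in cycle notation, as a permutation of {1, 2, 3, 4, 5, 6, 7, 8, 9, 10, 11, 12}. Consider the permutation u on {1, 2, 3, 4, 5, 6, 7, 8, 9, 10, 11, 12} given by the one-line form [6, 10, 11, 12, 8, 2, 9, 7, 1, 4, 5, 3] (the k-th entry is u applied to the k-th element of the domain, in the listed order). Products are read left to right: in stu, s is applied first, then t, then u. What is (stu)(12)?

5

Apply the permutations in order: s(12) = 5, then t(5) = 11, then u(11) = 5. So (stu)(12) = 5.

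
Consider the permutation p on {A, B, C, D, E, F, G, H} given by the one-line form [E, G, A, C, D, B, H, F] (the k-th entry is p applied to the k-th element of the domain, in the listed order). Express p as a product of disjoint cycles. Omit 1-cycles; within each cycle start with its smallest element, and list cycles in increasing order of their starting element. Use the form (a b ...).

Iterating p from A gives A → E → D → C → A; that is the 4-cycle (A E D C).
Continuing from each remaining unvisited element yields (A E D C)(B G H F).

(A E D C)(B G H F)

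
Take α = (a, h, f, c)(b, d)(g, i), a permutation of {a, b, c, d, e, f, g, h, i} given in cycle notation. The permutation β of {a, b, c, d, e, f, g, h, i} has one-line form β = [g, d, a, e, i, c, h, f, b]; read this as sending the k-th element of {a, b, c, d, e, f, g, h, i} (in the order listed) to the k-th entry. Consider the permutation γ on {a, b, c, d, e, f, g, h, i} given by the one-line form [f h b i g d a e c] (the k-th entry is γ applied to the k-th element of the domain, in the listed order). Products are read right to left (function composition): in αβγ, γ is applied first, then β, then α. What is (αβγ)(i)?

h

Apply the permutations in order: γ(i) = c, then β(c) = a, then α(a) = h. So (αβγ)(i) = h.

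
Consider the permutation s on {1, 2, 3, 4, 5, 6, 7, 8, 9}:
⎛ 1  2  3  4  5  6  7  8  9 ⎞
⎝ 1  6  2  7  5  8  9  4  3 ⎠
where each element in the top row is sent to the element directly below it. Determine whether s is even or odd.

even

In disjoint-cycle form the cycle lengths are 7, 1, 1.
A cycle of length ℓ contributes ℓ−1 transpositions, so s is a product of 6 transpositions — even.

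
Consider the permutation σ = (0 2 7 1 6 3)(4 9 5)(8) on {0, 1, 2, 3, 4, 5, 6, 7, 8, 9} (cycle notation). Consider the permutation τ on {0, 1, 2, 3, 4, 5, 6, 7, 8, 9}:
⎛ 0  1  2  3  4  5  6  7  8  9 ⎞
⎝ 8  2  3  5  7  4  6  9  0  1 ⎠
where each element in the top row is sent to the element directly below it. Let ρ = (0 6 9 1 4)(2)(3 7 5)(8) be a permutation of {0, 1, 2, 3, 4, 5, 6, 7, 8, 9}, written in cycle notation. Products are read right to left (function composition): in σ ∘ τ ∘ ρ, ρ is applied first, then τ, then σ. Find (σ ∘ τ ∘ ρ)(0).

3

Chase 0: ρ(0) = 6; τ(6) = 6; σ(6) = 3. Hence (σ ∘ τ ∘ ρ)(0) = 3.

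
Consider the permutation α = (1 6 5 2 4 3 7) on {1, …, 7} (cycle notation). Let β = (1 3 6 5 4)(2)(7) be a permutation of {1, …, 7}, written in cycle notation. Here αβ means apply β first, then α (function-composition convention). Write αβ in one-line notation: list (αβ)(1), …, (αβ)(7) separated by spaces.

7 4 5 6 3 2 1

(αβ)(x) = α(β(x)). Computing each image: α(β(1)) = α(3) = 7, α(β(2)) = α(2) = 4, α(β(3)) = α(6) = 5, α(β(4)) = α(1) = 6, α(β(5)) = α(4) = 3, α(β(6)) = α(5) = 2, α(β(7)) = α(7) = 1.
Hence αβ = [7 4 5 6 3 2 1].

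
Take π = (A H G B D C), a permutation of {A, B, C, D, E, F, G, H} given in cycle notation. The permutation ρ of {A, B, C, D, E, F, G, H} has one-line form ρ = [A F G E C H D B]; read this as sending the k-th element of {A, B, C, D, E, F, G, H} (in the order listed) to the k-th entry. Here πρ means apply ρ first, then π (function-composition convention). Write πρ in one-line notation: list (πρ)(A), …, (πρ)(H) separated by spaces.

For each element, apply ρ then π: A → A → H; B → F → F; C → G → B; D → E → E; E → C → A; F → H → G; G → D → C; H → B → D.
So πρ in one-line form is H F B E A G C D.

H F B E A G C D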